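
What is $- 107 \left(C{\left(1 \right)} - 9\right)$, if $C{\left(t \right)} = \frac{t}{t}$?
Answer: $856$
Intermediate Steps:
$C{\left(t \right)} = 1$
$- 107 \left(C{\left(1 \right)} - 9\right) = - 107 \left(1 - 9\right) = \left(-107\right) \left(-8\right) = 856$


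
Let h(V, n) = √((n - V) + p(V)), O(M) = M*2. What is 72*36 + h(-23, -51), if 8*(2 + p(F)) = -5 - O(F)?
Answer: 2592 + I*√398/4 ≈ 2592.0 + 4.9875*I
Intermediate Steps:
O(M) = 2*M
p(F) = -21/8 - F/4 (p(F) = -2 + (-5 - 2*F)/8 = -2 + (-5/8 - F/4) = -21/8 - F/4)
h(V, n) = √(-21/8 + n - 5*V/4) (h(V, n) = √((n - V) + (-21/8 - V/4)) = √(-21/8 + n - 5*V/4))
72*36 + h(-23, -51) = 72*36 + √(-42 - 20*(-23) + 16*(-51))/4 = 2592 + √(-42 + 460 - 816)/4 = 2592 + √(-398)/4 = 2592 + (I*√398)/4 = 2592 + I*√398/4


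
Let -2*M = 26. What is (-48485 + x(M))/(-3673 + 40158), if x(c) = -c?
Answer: -48472/36485 ≈ -1.3285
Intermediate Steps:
M = -13 (M = -1/2*26 = -13)
(-48485 + x(M))/(-3673 + 40158) = (-48485 - 1*(-13))/(-3673 + 40158) = (-48485 + 13)/36485 = -48472*1/36485 = -48472/36485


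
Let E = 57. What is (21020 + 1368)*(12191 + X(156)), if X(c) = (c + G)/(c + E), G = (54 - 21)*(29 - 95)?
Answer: 19363090156/71 ≈ 2.7272e+8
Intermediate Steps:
G = -2178 (G = 33*(-66) = -2178)
X(c) = (-2178 + c)/(57 + c) (X(c) = (c - 2178)/(c + 57) = (-2178 + c)/(57 + c))
(21020 + 1368)*(12191 + X(156)) = (21020 + 1368)*(12191 + (-2178 + 156)/(57 + 156)) = 22388*(12191 - 2022/213) = 22388*(12191 + (1/213)*(-2022)) = 22388*(12191 - 674/71) = 22388*(864887/71) = 19363090156/71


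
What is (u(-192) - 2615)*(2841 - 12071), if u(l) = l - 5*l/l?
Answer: 25954760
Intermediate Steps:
u(l) = -5 + l (u(l) = l - 5*1 = l - 5 = -5 + l)
(u(-192) - 2615)*(2841 - 12071) = ((-5 - 192) - 2615)*(2841 - 12071) = (-197 - 2615)*(-9230) = -2812*(-9230) = 25954760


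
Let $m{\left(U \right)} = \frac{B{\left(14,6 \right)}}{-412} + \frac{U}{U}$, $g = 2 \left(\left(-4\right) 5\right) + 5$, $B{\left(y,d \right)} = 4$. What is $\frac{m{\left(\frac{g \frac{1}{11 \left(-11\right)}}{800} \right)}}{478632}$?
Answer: $\frac{17}{8216516} \approx 2.069 \cdot 10^{-6}$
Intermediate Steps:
$g = -35$ ($g = 2 \left(-20\right) + 5 = -40 + 5 = -35$)
$m{\left(U \right)} = \frac{102}{103}$ ($m{\left(U \right)} = \frac{4}{-412} + \frac{U}{U} = 4 \left(- \frac{1}{412}\right) + 1 = - \frac{1}{103} + 1 = \frac{102}{103}$)
$\frac{m{\left(\frac{g \frac{1}{11 \left(-11\right)}}{800} \right)}}{478632} = \frac{102}{103 \cdot 478632} = \frac{102}{103} \cdot \frac{1}{478632} = \frac{17}{8216516}$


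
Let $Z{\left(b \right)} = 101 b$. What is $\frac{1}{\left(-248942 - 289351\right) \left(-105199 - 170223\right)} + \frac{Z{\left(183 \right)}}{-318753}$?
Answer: $- \frac{101490655894195}{1750281395985794} \approx -0.057985$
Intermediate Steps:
$\frac{1}{\left(-248942 - 289351\right) \left(-105199 - 170223\right)} + \frac{Z{\left(183 \right)}}{-318753} = \frac{1}{\left(-248942 - 289351\right) \left(-105199 - 170223\right)} + \frac{101 \cdot 183}{-318753} = \frac{1}{\left(-538293\right) \left(-105199 - 170223\right)} + 18483 \left(- \frac{1}{318753}\right) = - \frac{1}{538293 \left(-275422\right)} - \frac{6161}{106251} = \left(- \frac{1}{538293}\right) \left(- \frac{1}{275422}\right) - \frac{6161}{106251} = \frac{1}{148257734646} - \frac{6161}{106251} = - \frac{101490655894195}{1750281395985794}$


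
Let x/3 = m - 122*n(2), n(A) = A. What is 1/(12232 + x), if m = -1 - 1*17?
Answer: 1/11446 ≈ 8.7367e-5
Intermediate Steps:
m = -18 (m = -1 - 17 = -18)
x = -786 (x = 3*(-18 - 122*2) = 3*(-18 - 244) = 3*(-262) = -786)
1/(12232 + x) = 1/(12232 - 786) = 1/11446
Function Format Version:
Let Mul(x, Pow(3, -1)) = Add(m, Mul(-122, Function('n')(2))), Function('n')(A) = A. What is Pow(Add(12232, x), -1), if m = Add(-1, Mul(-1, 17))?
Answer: Rational(1, 11446) ≈ 8.7367e-5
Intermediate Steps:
m = -18 (m = Add(-1, -17) = -18)
x = -786 (x = Mul(3, Add(-18, Mul(-122, 2))) = Mul(3, Add(-18, -244)) = Mul(3, -262) = -786)
Pow(Add(12232, x), -1) = Pow(Add(12232, -786), -1) = Pow(11446, -1) = Rational(1, 11446)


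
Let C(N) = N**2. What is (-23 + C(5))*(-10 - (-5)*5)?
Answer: 30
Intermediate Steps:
(-23 + C(5))*(-10 - (-5)*5) = (-23 + 5**2)*(-10 - (-5)*5) = (-23 + 25)*(-10 - 1*(-25)) = 2*(-10 + 25) = 2*15 = 30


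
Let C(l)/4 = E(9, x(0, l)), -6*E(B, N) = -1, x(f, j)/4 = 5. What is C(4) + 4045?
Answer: 12137/3 ≈ 4045.7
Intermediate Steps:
x(f, j) = 20 (x(f, j) = 4*5 = 20)
E(B, N) = ⅙ (E(B, N) = -⅙*(-1) = ⅙)
C(l) = ⅔ (C(l) = 4*(⅙) = ⅔)
C(4) + 4045 = ⅔ + 4045 = 12137/3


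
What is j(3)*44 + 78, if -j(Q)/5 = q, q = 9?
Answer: -1902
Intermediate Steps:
j(Q) = -45 (j(Q) = -5*9 = -45)
j(3)*44 + 78 = -45*44 + 78 = -1980 + 78 = -1902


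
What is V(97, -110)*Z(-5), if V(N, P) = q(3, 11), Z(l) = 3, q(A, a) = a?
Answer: 33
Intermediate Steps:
V(N, P) = 11
V(97, -110)*Z(-5) = 11*3 = 33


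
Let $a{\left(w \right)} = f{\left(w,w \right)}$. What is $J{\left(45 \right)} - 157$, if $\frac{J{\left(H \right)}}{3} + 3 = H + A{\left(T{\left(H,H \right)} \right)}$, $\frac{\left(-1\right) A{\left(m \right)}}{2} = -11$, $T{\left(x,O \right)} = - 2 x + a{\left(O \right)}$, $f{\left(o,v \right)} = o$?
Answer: $35$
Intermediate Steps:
$a{\left(w \right)} = w$
$T{\left(x,O \right)} = O - 2 x$ ($T{\left(x,O \right)} = - 2 x + O = O - 2 x$)
$A{\left(m \right)} = 22$ ($A{\left(m \right)} = \left(-2\right) \left(-11\right) = 22$)
$J{\left(H \right)} = 57 + 3 H$ ($J{\left(H \right)} = -9 + 3 \left(H + 22\right) = -9 + 3 \left(22 + H\right) = -9 + \left(66 + 3 H\right) = 57 + 3 H$)
$J{\left(45 \right)} - 157 = \left(57 + 3 \cdot 45\right) - 157 = \left(57 + 135\right) - 157 = 192 - 157 = 35$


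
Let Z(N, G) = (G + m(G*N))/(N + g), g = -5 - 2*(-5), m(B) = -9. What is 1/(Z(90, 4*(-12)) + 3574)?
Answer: 5/17867 ≈ 0.00027985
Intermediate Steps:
g = 5 (g = -5 + 10 = 5)
Z(N, G) = (-9 + G)/(5 + N) (Z(N, G) = (G - 9)/(N + 5) = (-9 + G)/(5 + N))
1/(Z(90, 4*(-12)) + 3574) = 1/((-9 + 4*(-12))/(5 + 90) + 3574) = 1/((-9 - 48)/95 + 3574) = 1/((1/95)*(-57) + 3574) = 1/(-⅗ + 3574) = 1/(17867/5) = 5/17867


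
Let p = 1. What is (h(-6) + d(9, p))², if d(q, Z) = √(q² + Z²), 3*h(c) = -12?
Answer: (4 - √82)² ≈ 25.557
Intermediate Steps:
h(c) = -4 (h(c) = (⅓)*(-12) = -4)
d(q, Z) = √(Z² + q²)
(h(-6) + d(9, p))² = (-4 + √(1² + 9²))² = (-4 + √(1 + 81))² = (-4 + √82)²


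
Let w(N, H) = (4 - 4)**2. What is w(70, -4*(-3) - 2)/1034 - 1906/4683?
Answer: -1906/4683 ≈ -0.40700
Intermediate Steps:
w(N, H) = 0 (w(N, H) = 0**2 = 0)
w(70, -4*(-3) - 2)/1034 - 1906/4683 = 0/1034 - 1906/4683 = 0*(1/1034) - 1906*1/4683 = 0 - 1906/4683 = -1906/4683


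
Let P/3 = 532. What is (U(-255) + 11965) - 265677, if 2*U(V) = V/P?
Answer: -269949653/1064 ≈ -2.5371e+5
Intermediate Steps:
P = 1596 (P = 3*532 = 1596)
U(V) = V/3192 (U(V) = (V/1596)/2 = V/3192)
(U(-255) + 11965) - 265677 = ((1/3192)*(-255) + 11965) - 265677 = (-85/1064 + 11965) - 265677 = 12730675/1064 - 265677 = -269949653/1064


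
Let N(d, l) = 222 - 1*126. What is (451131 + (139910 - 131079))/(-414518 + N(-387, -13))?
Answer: -229981/207211 ≈ -1.1099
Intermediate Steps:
N(d, l) = 96 (N(d, l) = 222 - 126 = 96)
(451131 + (139910 - 131079))/(-414518 + N(-387, -13)) = (451131 + (139910 - 131079))/(-414518 + 96) = (451131 + 8831)/(-414422) = 459962*(-1/414422) = -229981/207211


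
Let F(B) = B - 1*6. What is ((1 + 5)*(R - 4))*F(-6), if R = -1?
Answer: 360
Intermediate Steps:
F(B) = -6 + B (F(B) = B - 6 = -6 + B)
((1 + 5)*(R - 4))*F(-6) = ((1 + 5)*(-1 - 4))*(-6 - 6) = (6*(-5))*(-12) = -30*(-12) = 360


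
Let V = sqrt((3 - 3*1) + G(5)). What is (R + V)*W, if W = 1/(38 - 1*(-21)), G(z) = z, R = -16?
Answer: -16/59 + sqrt(5)/59 ≈ -0.23329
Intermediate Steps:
V = sqrt(5) (V = sqrt((3 - 3*1) + 5) = sqrt((3 - 3) + 5) = sqrt(0 + 5) = sqrt(5) ≈ 2.2361)
W = 1/59 (W = 1/(38 + 21) = 1/59 ≈ 0.016949)
(R + V)*W = (-16 + sqrt(5))*(1/59) = -16/59 + sqrt(5)/59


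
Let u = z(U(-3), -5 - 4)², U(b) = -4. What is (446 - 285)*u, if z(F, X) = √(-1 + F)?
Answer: -805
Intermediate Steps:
u = -5 (u = (√(-1 - 4))² = (√(-5))² = (I*√5)² = -5)
(446 - 285)*u = (446 - 285)*(-5) = 161*(-5) = -805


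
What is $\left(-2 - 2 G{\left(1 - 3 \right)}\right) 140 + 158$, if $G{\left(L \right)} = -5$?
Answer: $1278$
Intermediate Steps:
$\left(-2 - 2 G{\left(1 - 3 \right)}\right) 140 + 158 = \left(-2 - -10\right) 140 + 158 = \left(-2 + 10\right) 140 + 158 = 8 \cdot 140 + 158 = 1120 + 158 = 1278$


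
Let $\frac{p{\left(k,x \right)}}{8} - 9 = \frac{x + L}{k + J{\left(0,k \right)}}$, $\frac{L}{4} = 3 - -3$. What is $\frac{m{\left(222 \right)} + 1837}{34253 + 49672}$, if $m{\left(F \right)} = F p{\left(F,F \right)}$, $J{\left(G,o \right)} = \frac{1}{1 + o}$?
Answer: $\frac{195938411}{830974995} \approx 0.23579$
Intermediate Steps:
$L = 24$ ($L = 4 \left(3 - -3\right) = 4 \left(3 + 3\right) = 4 \cdot 6 = 24$)
$p{\left(k,x \right)} = 72 + \frac{8 \left(24 + x\right)}{k + \frac{1}{1 + k}}$ ($p{\left(k,x \right)} = 72 + 8 \frac{x + 24}{k + \frac{1}{1 + k}} = 72 + 8 \frac{24 + x}{k + \frac{1}{1 + k}} = 72 + \frac{8 \left(24 + x\right)}{k + \frac{1}{1 + k}}$)
$m{\left(F \right)} = \frac{8 F \left(9 + \left(1 + F\right) \left(24 + 10 F\right)\right)}{1 + F \left(1 + F\right)}$ ($m{\left(F \right)} = F \frac{8 \left(9 + \left(1 + F\right) \left(24 + F + 9 F\right)\right)}{1 + F \left(1 + F\right)} = F \frac{8 \left(9 + \left(1 + F\right) \left(24 + 10 F\right)\right)}{1 + F \left(1 + F\right)} = \frac{8 F \left(9 + \left(1 + F\right) \left(24 + 10 F\right)\right)}{1 + F \left(1 + F\right)}$)
$\frac{m{\left(222 \right)} + 1837}{34253 + 49672} = \frac{8 \cdot 222 \frac{1}{1 + 222 + 222^{2}} \left(33 + 10 \cdot 222^{2} + 34 \cdot 222\right) + 1837}{34253 + 49672} = \frac{8 \cdot 222 \frac{1}{1 + 222 + 49284} \left(33 + 10 \cdot 49284 + 7548\right) + 1837}{83925} = \left(8 \cdot 222 \cdot \frac{1}{49507} \left(33 + 492840 + 7548\right) + 1837\right) \frac{1}{83925} = \left(8 \cdot 222 \cdot \frac{1}{49507} \cdot 500421 + 1837\right) \frac{1}{83925} = \left(\frac{888747696}{49507} + 1837\right) \frac{1}{83925} = \frac{979692055}{49507} \cdot \frac{1}{83925} = \frac{195938411}{830974995}$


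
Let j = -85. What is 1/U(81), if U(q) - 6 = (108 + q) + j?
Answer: 1/110 ≈ 0.0090909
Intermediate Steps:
U(q) = 29 + q (U(q) = 6 + ((108 + q) - 85) = 6 + (23 + q) = 29 + q)
1/U(81) = 1/(29 + 81) = 1/110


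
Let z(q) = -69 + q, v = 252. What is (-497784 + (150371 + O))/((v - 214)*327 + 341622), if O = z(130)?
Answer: -14473/14752 ≈ -0.98109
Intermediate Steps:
O = 61 (O = -69 + 130 = 61)
(-497784 + (150371 + O))/((v - 214)*327 + 341622) = (-497784 + (150371 + 61))/((252 - 214)*327 + 341622) = (-497784 + 150432)/(38*327 + 341622) = -347352/(12426 + 341622) = -347352/354048 = -347352*1/354048 = -14473/14752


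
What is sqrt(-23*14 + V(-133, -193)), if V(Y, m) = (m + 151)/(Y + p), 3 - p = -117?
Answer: 4*I*sqrt(3367)/13 ≈ 17.854*I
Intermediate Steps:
p = 120 (p = 3 - 1*(-117) = 3 + 117 = 120)
V(Y, m) = (151 + m)/(120 + Y) (V(Y, m) = (m + 151)/(Y + 120) = (151 + m)/(120 + Y))
sqrt(-23*14 + V(-133, -193)) = sqrt(-23*14 + (151 - 193)/(120 - 133)) = sqrt(-322 - 42/(-13)) = sqrt(-322 - 1/13*(-42)) = sqrt(-322 + 42/13) = sqrt(-4144/13) = 4*I*sqrt(3367)/13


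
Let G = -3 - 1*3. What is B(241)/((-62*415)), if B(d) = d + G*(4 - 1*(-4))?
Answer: -193/25730 ≈ -0.0075010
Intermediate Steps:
G = -6 (G = -3 - 3 = -6)
B(d) = -48 + d (B(d) = d - 6*(4 - 1*(-4)) = d - 6*(4 + 4) = d - 6*8 = d - 48 = -48 + d)
B(241)/((-62*415)) = (-48 + 241)/((-62*415)) = 193/(-25730) = 193*(-1/25730) = -193/25730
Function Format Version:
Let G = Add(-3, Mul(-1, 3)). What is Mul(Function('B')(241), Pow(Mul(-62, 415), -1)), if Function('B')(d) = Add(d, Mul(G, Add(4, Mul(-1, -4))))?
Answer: Rational(-193, 25730) ≈ -0.0075010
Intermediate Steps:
G = -6 (G = Add(-3, -3) = -6)
Function('B')(d) = Add(-48, d) (Function('B')(d) = Add(d, Mul(-6, Add(4, Mul(-1, -4)))) = Add(d, Mul(-6, Add(4, 4))) = Add(d, Mul(-6, 8)) = Add(d, -48) = Add(-48, d))
Mul(Function('B')(241), Pow(Mul(-62, 415), -1)) = Mul(Add(-48, 241), Pow(Mul(-62, 415), -1)) = Mul(193, Pow(-25730, -1)) = Mul(193, Rational(-1, 25730)) = Rational(-193, 25730)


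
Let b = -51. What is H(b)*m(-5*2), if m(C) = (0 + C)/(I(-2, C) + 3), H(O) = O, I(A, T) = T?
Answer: -510/7 ≈ -72.857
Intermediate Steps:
m(C) = C/(3 + C) (m(C) = (0 + C)/(C + 3) = C/(3 + C))
H(b)*m(-5*2) = -51*(-5*2)/(3 - 5*2) = -(-510)/(3 - 10) = -(-510)/(-7) = -(-510)*(-1)/7 = -51*10/7 = -510/7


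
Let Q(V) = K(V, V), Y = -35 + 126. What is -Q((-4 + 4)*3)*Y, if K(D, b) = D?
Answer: 0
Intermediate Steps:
Y = 91
Q(V) = V
-Q((-4 + 4)*3)*Y = -(-4 + 4)*3*91 = -0*3*91 = -0*91 = -1*0 = 0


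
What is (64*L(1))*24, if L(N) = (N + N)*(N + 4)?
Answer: 15360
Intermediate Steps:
L(N) = 2*N*(4 + N) (L(N) = (2*N)*(4 + N) = 2*N*(4 + N))
(64*L(1))*24 = (64*(2*1*(4 + 1)))*24 = (64*(2*1*5))*24 = (64*10)*24 = 640*24 = 15360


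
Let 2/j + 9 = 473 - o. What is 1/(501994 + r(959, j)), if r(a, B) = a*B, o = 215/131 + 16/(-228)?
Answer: 3452957/1733378017964 ≈ 1.9920e-6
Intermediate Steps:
o = 11731/7467 (o = 215*(1/131) + 16*(-1/228) = 215/131 - 4/57 = 11731/7467 ≈ 1.5710)
j = 14934/3452957 (j = 2/(-9 + (473 - 1*11731/7467)) = 2/(-9 + (473 - 11731/7467)) = 2/(-9 + 3520160/7467) = 2/(3452957/7467) = 2*(7467/3452957) = 14934/3452957 ≈ 0.0043250)
r(a, B) = B*a
1/(501994 + r(959, j)) = 1/(501994 + (14934/3452957)*959) = 1/(501994 + 14321706/3452957) = 1/(1733378017964/3452957) = 3452957/1733378017964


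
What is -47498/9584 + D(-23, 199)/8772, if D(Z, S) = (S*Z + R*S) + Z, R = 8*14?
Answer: -10297111/3502952 ≈ -2.9396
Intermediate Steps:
R = 112
D(Z, S) = Z + 112*S + S*Z (D(Z, S) = (S*Z + 112*S) + Z = (112*S + S*Z) + Z = Z + 112*S + S*Z)
-47498/9584 + D(-23, 199)/8772 = -47498/9584 + (-23 + 112*199 + 199*(-23))/8772 = -47498*1/9584 + (-23 + 22288 - 4577)*(1/8772) = -23749/4792 + 17688*(1/8772) = -23749/4792 + 1474/731 = -10297111/3502952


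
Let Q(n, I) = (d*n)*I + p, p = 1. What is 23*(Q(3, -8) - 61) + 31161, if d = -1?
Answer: 30333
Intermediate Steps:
Q(n, I) = 1 - I*n (Q(n, I) = (-n)*I + 1 = -I*n + 1 = 1 - I*n)
23*(Q(3, -8) - 61) + 31161 = 23*((1 - 1*(-8)*3) - 61) + 31161 = 23*((1 + 24) - 61) + 31161 = 23*(25 - 61) + 31161 = 23*(-36) + 31161 = -828 + 31161 = 30333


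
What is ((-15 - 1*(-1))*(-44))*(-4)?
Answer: -2464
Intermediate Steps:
((-15 - 1*(-1))*(-44))*(-4) = ((-15 + 1)*(-44))*(-4) = -14*(-44)*(-4) = 616*(-4) = -2464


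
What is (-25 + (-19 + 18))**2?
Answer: 676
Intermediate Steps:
(-25 + (-19 + 18))**2 = (-25 - 1)**2 = (-26)**2 = 676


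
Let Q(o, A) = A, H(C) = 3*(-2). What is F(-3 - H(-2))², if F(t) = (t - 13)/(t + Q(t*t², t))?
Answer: 25/9 ≈ 2.7778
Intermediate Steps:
H(C) = -6
F(t) = (-13 + t)/(2*t) (F(t) = (t - 13)/(t + t) = (-13 + t)/((2*t)) = (-13 + t)*(1/(2*t)) = (-13 + t)/(2*t))
F(-3 - H(-2))² = ((-13 + (-3 - 1*(-6)))/(2*(-3 - 1*(-6))))² = ((-13 + (-3 + 6))/(2*(-3 + 6)))² = ((½)*(-13 + 3)/3)² = ((½)*(⅓)*(-10))² = (-5/3)² = 25/9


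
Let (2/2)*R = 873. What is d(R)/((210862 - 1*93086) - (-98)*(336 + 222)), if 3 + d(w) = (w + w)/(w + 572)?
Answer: -2589/249204700 ≈ -1.0389e-5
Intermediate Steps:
R = 873
d(w) = -3 + 2*w/(572 + w) (d(w) = -3 + (w + w)/(w + 572) = -3 + (2*w)/(572 + w) = -3 + 2*w/(572 + w))
d(R)/((210862 - 1*93086) - (-98)*(336 + 222)) = ((-1716 - 1*873)/(572 + 873))/((210862 - 1*93086) - (-98)*(336 + 222)) = ((-1716 - 873)/1445)/((210862 - 93086) - (-98)*558) = ((1/1445)*(-2589))/(117776 - 1*(-54684)) = -2589/(1445*(117776 + 54684)) = -2589/1445/172460 = -2589/1445*1/172460 = -2589/249204700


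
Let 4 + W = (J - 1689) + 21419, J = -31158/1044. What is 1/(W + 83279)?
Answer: 58/5972559 ≈ 9.7111e-6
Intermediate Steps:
J = -1731/58 (J = -31158*1/1044 = -1731/58 ≈ -29.845)
W = 1142377/58 (W = -4 + ((-1731/58 - 1689) + 21419) = -4 + (-99693/58 + 21419) = -4 + 1142609/58 = 1142377/58 ≈ 19696.)
1/(W + 83279) = 1/(1142377/58 + 83279) = 1/(5972559/58) = 58/5972559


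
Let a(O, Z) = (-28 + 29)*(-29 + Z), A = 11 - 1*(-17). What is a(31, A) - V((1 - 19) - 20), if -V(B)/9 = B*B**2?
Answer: -493849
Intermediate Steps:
V(B) = -9*B**3 (V(B) = -9*B*B**2 = -9*B**3)
A = 28 (A = 11 + 17 = 28)
a(O, Z) = -29 + Z (a(O, Z) = 1*(-29 + Z) = -29 + Z)
a(31, A) - V((1 - 19) - 20) = (-29 + 28) - (-9)*((1 - 19) - 20)**3 = -1 - (-9)*(-18 - 20)**3 = -1 - (-9)*(-38)**3 = -1 - (-9)*(-54872) = -1 - 1*493848 = -1 - 493848 = -493849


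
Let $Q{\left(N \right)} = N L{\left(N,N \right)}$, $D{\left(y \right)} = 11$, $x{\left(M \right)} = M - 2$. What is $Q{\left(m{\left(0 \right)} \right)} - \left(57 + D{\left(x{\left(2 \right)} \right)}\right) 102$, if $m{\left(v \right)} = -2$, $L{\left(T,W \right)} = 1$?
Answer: $-6938$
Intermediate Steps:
$x{\left(M \right)} = -2 + M$
$Q{\left(N \right)} = N$ ($Q{\left(N \right)} = N 1 = N$)
$Q{\left(m{\left(0 \right)} \right)} - \left(57 + D{\left(x{\left(2 \right)} \right)}\right) 102 = -2 - \left(57 + 11\right) 102 = -2 - 68 \cdot 102 = -2 - 6936 = -6938$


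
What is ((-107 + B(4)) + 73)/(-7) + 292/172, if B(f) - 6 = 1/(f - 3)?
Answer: 1672/301 ≈ 5.5548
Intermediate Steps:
B(f) = 6 + 1/(-3 + f) (B(f) = 6 + 1/(f - 3) = 6 + 1/(-3 + f))
((-107 + B(4)) + 73)/(-7) + 292/172 = ((-107 + (-17 + 6*4)/(-3 + 4)) + 73)/(-7) + 292/172 = ((-107 + (-17 + 24)/1) + 73)*(-1/7) + 292*(1/172) = ((-107 + 1*7) + 73)*(-1/7) + 73/43 = ((-107 + 7) + 73)*(-1/7) + 73/43 = (-100 + 73)*(-1/7) + 73/43 = -27*(-1/7) + 73/43 = 27/7 + 73/43 = 1672/301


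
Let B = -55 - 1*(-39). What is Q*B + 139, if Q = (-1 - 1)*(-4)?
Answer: 11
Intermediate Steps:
B = -16 (B = -55 + 39 = -16)
Q = 8 (Q = -2*(-4) = 8)
Q*B + 139 = 8*(-16) + 139 = -128 + 139 = 11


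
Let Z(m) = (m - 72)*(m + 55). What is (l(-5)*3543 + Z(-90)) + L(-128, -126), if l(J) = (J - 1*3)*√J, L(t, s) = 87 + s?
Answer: 5631 - 28344*I*√5 ≈ 5631.0 - 63379.0*I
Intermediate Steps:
Z(m) = (-72 + m)*(55 + m)
l(J) = √J*(-3 + J) (l(J) = (J - 3)*√J = (-3 + J)*√J = √J*(-3 + J))
(l(-5)*3543 + Z(-90)) + L(-128, -126) = ((√(-5)*(-3 - 5))*3543 + (-3960 + (-90)² - 17*(-90))) + (87 - 126) = (((I*√5)*(-8))*3543 + (-3960 + 8100 + 1530)) - 39 = (-8*I*√5*3543 + 5670) - 39 = (-28344*I*√5 + 5670) - 39 = (5670 - 28344*I*√5) - 39 = 5631 - 28344*I*√5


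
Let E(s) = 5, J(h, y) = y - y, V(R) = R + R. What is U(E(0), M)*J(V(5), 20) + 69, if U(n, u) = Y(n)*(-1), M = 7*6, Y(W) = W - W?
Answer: 69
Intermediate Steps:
V(R) = 2*R
J(h, y) = 0
Y(W) = 0
M = 42
U(n, u) = 0 (U(n, u) = 0*(-1) = 0)
U(E(0), M)*J(V(5), 20) + 69 = 0*0 + 69 = 0 + 69 = 69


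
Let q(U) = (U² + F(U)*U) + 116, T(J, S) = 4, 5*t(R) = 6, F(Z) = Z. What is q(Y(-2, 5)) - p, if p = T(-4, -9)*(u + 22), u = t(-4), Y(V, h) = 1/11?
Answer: 14046/605 ≈ 23.217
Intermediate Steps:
t(R) = 6/5 (t(R) = (⅕)*6 = 6/5)
Y(V, h) = 1/11
q(U) = 116 + 2*U² (q(U) = (U² + U*U) + 116 = (U² + U²) + 116 = 2*U² + 116 = 116 + 2*U²)
u = 6/5 ≈ 1.2000
p = 464/5 (p = 4*(6/5 + 22) = 4*(116/5) = 464/5 ≈ 92.800)
q(Y(-2, 5)) - p = (116 + 2*(1/11)²) - 1*464/5 = (116 + 2*(1/121)) - 464/5 = (116 + 2/121) - 464/5 = 14038/121 - 464/5 = 14046/605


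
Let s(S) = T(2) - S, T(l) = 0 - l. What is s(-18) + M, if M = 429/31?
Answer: 925/31 ≈ 29.839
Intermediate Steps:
T(l) = -l
s(S) = -2 - S (s(S) = -1*2 - S = -2 - S)
M = 429/31 (M = 429*(1/31) = 429/31 ≈ 13.839)
s(-18) + M = (-2 - 1*(-18)) + 429/31 = (-2 + 18) + 429/31 = 16 + 429/31 = 925/31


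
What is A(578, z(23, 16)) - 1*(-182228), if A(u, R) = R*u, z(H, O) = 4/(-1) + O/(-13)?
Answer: 2329660/13 ≈ 1.7920e+5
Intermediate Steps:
z(H, O) = -4 - O/13 (z(H, O) = 4*(-1) + O*(-1/13) = -4 - O/13)
A(578, z(23, 16)) - 1*(-182228) = (-4 - 1/13*16)*578 - 1*(-182228) = (-4 - 16/13)*578 + 182228 = -68/13*578 + 182228 = -39304/13 + 182228 = 2329660/13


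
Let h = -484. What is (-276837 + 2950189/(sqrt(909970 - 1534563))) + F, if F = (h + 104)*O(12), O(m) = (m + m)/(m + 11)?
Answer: -6376371/23 - 2950189*I*sqrt(624593)/624593 ≈ -2.7723e+5 - 3732.9*I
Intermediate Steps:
O(m) = 2*m/(11 + m) (O(m) = (2*m)/(11 + m) = 2*m/(11 + m))
F = -9120/23 (F = (-484 + 104)*(2*12/(11 + 12)) = -760*12/23 = -380*24/23 = -9120/23 ≈ -396.52)
(-276837 + 2950189/(sqrt(909970 - 1534563))) + F = (-276837 + 2950189/(sqrt(909970 - 1534563))) - 9120/23 = (-276837 + 2950189/(sqrt(-624593))) - 9120/23 = (-276837 + 2950189/((I*sqrt(624593)))) - 9120/23 = (-276837 + 2950189*(-I*sqrt(624593)/624593)) - 9120/23 = (-276837 - 2950189*I*sqrt(624593)/624593) - 9120/23 = -6376371/23 - 2950189*I*sqrt(624593)/624593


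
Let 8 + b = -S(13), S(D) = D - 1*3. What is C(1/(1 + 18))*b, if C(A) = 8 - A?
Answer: -2718/19 ≈ -143.05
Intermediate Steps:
S(D) = -3 + D (S(D) = D - 3 = -3 + D)
b = -18 (b = -8 - (-3 + 13) = -8 - 1*10 = -8 - 10 = -18)
C(1/(1 + 18))*b = (8 - 1/(1 + 18))*(-18) = (8 - 1/19)*(-18) = (151/19)*(-18) = -2718/19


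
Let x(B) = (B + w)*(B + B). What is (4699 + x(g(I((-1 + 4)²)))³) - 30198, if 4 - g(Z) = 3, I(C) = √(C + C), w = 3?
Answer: -24987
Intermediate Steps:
I(C) = √2*√C (I(C) = √(2*C) = √2*√C)
g(Z) = 1 (g(Z) = 4 - 1*3 = 4 - 3 = 1)
x(B) = 2*B*(3 + B) (x(B) = (B + 3)*(B + B) = (3 + B)*(2*B) = 2*B*(3 + B))
(4699 + x(g(I((-1 + 4)²)))³) - 30198 = (4699 + (2*1*(3 + 1))³) - 30198 = (4699 + (2*1*4)³) - 30198 = (4699 + 8³) - 30198 = (4699 + 512) - 30198 = 5211 - 30198 = -24987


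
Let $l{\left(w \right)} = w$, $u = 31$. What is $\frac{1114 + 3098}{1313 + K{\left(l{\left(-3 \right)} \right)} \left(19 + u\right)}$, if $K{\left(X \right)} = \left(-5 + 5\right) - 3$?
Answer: $\frac{4212}{1163} \approx 3.6217$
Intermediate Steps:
$K{\left(X \right)} = -3$ ($K{\left(X \right)} = 0 - 3 = -3$)
$\frac{1114 + 3098}{1313 + K{\left(l{\left(-3 \right)} \right)} \left(19 + u\right)} = \frac{1114 + 3098}{1313 - 3 \left(19 + 31\right)} = \frac{4212}{1313 - 150} = \frac{4212}{1163}$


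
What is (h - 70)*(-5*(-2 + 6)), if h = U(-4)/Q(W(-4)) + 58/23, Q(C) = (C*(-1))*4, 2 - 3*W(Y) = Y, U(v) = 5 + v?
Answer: 62195/46 ≈ 1352.1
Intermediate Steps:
W(Y) = ⅔ - Y/3
Q(C) = -4*C (Q(C) = -C*4 = -4*C)
h = 441/184 (h = (5 - 4)/((-4*(⅔ - ⅓*(-4)))) + 58/23 = 1/(-4*(⅔ + 4/3)) + 58*(1/23) = 1/(-4*2) + 58/23 = 1/(-8) + 58/23 = 1*(-⅛) + 58/23 = -⅛ + 58/23 = 441/184 ≈ 2.3967)
(h - 70)*(-5*(-2 + 6)) = (441/184 - 70)*(-5*(-2 + 6)) = -(-62195)*4/184 = -12439/184*(-20) = 62195/46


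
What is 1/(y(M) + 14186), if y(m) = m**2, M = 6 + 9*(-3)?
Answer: 1/14627 ≈ 6.8367e-5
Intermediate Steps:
M = -21 (M = 6 - 27 = -21)
1/(y(M) + 14186) = 1/((-21)**2 + 14186) = 1/(441 + 14186) = 1/14627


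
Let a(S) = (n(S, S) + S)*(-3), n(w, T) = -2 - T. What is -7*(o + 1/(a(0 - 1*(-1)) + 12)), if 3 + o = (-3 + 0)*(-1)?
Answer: -7/18 ≈ -0.38889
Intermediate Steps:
a(S) = 6 (a(S) = ((-2 - S) + S)*(-3) = -2*(-3) = 6)
o = 0 (o = -3 + (-3 + 0)*(-1) = -3 - 3*(-1) = -3 + 3 = 0)
-7*(o + 1/(a(0 - 1*(-1)) + 12)) = -7*(0 + 1/(6 + 12)) = -7*(0 + 1/18) = -7*1/18 = -7/18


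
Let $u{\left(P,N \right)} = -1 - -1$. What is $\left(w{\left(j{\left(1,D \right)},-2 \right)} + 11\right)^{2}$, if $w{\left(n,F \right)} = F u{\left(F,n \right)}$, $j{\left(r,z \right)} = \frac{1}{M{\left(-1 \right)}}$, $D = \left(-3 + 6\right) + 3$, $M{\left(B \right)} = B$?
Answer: $121$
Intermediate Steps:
$D = 6$ ($D = 3 + 3 = 6$)
$u{\left(P,N \right)} = 0$ ($u{\left(P,N \right)} = -1 + 1 = 0$)
$j{\left(r,z \right)} = -1$ ($j{\left(r,z \right)} = \frac{1}{-1} = -1$)
$w{\left(n,F \right)} = 0$ ($w{\left(n,F \right)} = F 0 = 0$)
$\left(w{\left(j{\left(1,D \right)},-2 \right)} + 11\right)^{2} = \left(0 + 11\right)^{2} = 11^{2} = 121$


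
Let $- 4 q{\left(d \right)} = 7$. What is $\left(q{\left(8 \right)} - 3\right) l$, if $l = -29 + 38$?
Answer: $- \frac{171}{4} \approx -42.75$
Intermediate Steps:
$l = 9$
$q{\left(d \right)} = - \frac{7}{4}$ ($q{\left(d \right)} = \left(- \frac{1}{4}\right) 7 = - \frac{7}{4}$)
$\left(q{\left(8 \right)} - 3\right) l = \left(- \frac{7}{4} - 3\right) 9 = \left(- \frac{19}{4}\right) 9 = - \frac{171}{4}$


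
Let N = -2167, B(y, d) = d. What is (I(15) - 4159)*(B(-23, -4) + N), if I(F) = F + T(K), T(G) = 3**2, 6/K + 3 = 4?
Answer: 8977085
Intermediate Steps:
K = 6 (K = 6/(-3 + 4) = 6/1 = 6*1 = 6)
T(G) = 9
I(F) = 9 + F (I(F) = F + 9 = 9 + F)
(I(15) - 4159)*(B(-23, -4) + N) = ((9 + 15) - 4159)*(-4 - 2167) = (24 - 4159)*(-2171) = -4135*(-2171) = 8977085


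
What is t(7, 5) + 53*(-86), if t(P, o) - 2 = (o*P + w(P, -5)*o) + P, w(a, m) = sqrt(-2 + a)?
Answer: -4514 + 5*sqrt(5) ≈ -4502.8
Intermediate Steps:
t(P, o) = 2 + P + P*o + o*sqrt(-2 + P) (t(P, o) = 2 + ((o*P + sqrt(-2 + P)*o) + P) = 2 + ((P*o + o*sqrt(-2 + P)) + P) = 2 + (P + P*o + o*sqrt(-2 + P)) = 2 + P + P*o + o*sqrt(-2 + P))
t(7, 5) + 53*(-86) = (2 + 7 + 7*5 + 5*sqrt(-2 + 7)) + 53*(-86) = (2 + 7 + 35 + 5*sqrt(5)) - 4558 = (44 + 5*sqrt(5)) - 4558 = -4514 + 5*sqrt(5)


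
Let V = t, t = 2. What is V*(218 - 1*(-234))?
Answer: 904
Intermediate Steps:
V = 2
V*(218 - 1*(-234)) = 2*(218 - 1*(-234)) = 2*(218 + 234) = 2*452 = 904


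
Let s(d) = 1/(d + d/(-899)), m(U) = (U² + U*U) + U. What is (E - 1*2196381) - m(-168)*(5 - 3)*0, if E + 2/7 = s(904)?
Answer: -12481033290555/5682544 ≈ -2.1964e+6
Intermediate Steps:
m(U) = U + 2*U² (m(U) = (U² + U²) + U = 2*U² + U = U + 2*U²)
s(d) = 899/(898*d) (s(d) = 1/(d + d*(-1/899)) = 1/(d - d/899) = 1/(898*d/899) = 899/(898*d))
E = -1617291/5682544 (E = -2/7 + (899/898)/904 = -2/7 + (899/898)*(1/904) = -2/7 + 899/811792 = -1617291/5682544 ≈ -0.28461)
(E - 1*2196381) - m(-168)*(5 - 3)*0 = (-1617291/5682544 - 1*2196381) - (-168*(1 + 2*(-168)))*(5 - 3)*0 = (-1617291/5682544 - 2196381) - (-168*(1 - 336))*2*0 = -12481033290555/5682544 - (-168*(-335))*0 = -12481033290555/5682544 - 56280*0 = -12481033290555/5682544 - 1*0 = -12481033290555/5682544 + 0 = -12481033290555/5682544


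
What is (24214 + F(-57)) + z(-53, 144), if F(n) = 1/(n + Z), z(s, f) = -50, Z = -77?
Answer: 3237975/134 ≈ 24164.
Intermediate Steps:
F(n) = 1/(-77 + n) (F(n) = 1/(n - 77) = 1/(-77 + n))
(24214 + F(-57)) + z(-53, 144) = (24214 + 1/(-77 - 57)) - 50 = (24214 + 1/(-134)) - 50 = (24214 - 1/134) - 50 = 3244675/134 - 50 = 3237975/134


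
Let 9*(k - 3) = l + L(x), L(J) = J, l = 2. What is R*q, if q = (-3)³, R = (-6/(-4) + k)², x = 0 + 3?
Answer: -8281/12 ≈ -690.08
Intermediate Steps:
x = 3
k = 32/9 (k = 3 + (2 + 3)/9 = 3 + (⅑)*5 = 3 + 5/9 = 32/9 ≈ 3.5556)
R = 8281/324 (R = (-6/(-4) + 32/9)² = (-6*(-¼) + 32/9)² = (3/2 + 32/9)² = (91/18)² = 8281/324 ≈ 25.559)
q = -27
R*q = (8281/324)*(-27) = -8281/12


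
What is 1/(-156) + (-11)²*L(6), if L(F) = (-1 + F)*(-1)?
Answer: -94381/156 ≈ -605.01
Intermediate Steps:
L(F) = 1 - F
1/(-156) + (-11)²*L(6) = 1/(-156) + (-11)²*(1 - 1*6) = -1/156 + 121*(1 - 6) = -1/156 + 121*(-5) = -1/156 - 605 = -94381/156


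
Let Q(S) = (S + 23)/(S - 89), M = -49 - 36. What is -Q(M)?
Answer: -31/87 ≈ -0.35632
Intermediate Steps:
M = -85
Q(S) = (23 + S)/(-89 + S)
-Q(M) = -(23 - 85)/(-89 - 85) = -(-62)/(-174) = -(-1)*(-62)/174 = -1*31/87 = -31/87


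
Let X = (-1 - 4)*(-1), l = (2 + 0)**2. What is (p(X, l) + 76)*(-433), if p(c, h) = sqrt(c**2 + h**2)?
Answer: -32908 - 433*sqrt(41) ≈ -35681.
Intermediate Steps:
l = 4 (l = 2**2 = 4)
X = 5 (X = -5*(-1) = 5)
(p(X, l) + 76)*(-433) = (sqrt(5**2 + 4**2) + 76)*(-433) = (sqrt(25 + 16) + 76)*(-433) = (sqrt(41) + 76)*(-433) = (76 + sqrt(41))*(-433) = -32908 - 433*sqrt(41)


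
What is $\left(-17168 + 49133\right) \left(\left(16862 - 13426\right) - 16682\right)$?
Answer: $-423408390$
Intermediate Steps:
$\left(-17168 + 49133\right) \left(\left(16862 - 13426\right) - 16682\right) = 31965 \left(3436 - 16682\right) = 31965 \left(-13246\right) = -423408390$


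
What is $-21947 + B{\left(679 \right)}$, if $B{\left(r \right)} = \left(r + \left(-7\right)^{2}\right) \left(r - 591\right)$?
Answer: $42117$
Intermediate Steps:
$B{\left(r \right)} = \left(-591 + r\right) \left(49 + r\right)$ ($B{\left(r \right)} = \left(r + 49\right) \left(-591 + r\right) = \left(49 + r\right) \left(-591 + r\right) = \left(-591 + r\right) \left(49 + r\right)$)
$-21947 + B{\left(679 \right)} = -21947 - \left(396977 - 461041\right) = -21947 - -64064 = -21947 + 64064 = 42117$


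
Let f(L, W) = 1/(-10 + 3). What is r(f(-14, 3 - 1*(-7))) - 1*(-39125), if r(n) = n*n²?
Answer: 13419874/343 ≈ 39125.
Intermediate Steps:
f(L, W) = -⅐ (f(L, W) = 1/(-7) = -⅐)
r(n) = n³
r(f(-14, 3 - 1*(-7))) - 1*(-39125) = (-⅐)³ - 1*(-39125) = -1/343 + 39125 = 13419874/343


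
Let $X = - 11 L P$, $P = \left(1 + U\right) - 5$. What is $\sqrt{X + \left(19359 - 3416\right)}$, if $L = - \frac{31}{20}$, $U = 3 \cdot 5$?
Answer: $\frac{\sqrt{1613055}}{10} \approx 127.01$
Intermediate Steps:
$U = 15$
$L = - \frac{31}{20}$ ($L = \left(-31\right) \frac{1}{20} = - \frac{31}{20} \approx -1.55$)
$P = 11$ ($P = \left(1 + 15\right) - 5 = 16 - 5 = 11$)
$X = \frac{3751}{20}$ ($X = \left(-11\right) \left(- \frac{31}{20}\right) 11 = \frac{341}{20} \cdot 11 = \frac{3751}{20} \approx 187.55$)
$\sqrt{X + \left(19359 - 3416\right)} = \sqrt{\frac{3751}{20} + \left(19359 - 3416\right)} = \sqrt{\frac{3751}{20} + 15943} = \sqrt{\frac{322611}{20}} = \frac{\sqrt{1613055}}{10}$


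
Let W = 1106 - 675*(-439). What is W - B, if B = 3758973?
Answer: -3461542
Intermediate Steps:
W = 297431 (W = 1106 + 296325 = 297431)
W - B = 297431 - 1*3758973 = 297431 - 3758973 = -3461542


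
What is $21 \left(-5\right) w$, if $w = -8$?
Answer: $840$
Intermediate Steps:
$21 \left(-5\right) w = 21 \left(-5\right) \left(-8\right) = \left(-105\right) \left(-8\right) = 840$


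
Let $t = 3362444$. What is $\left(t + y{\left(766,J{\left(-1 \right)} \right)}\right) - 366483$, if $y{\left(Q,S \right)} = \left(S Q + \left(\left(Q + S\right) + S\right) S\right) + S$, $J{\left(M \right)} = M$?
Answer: $2994430$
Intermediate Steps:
$y{\left(Q,S \right)} = S + Q S + S \left(Q + 2 S\right)$ ($y{\left(Q,S \right)} = \left(Q S + \left(Q + 2 S\right) S\right) + S = \left(Q S + S \left(Q + 2 S\right)\right) + S = S + Q S + S \left(Q + 2 S\right)$)
$\left(t + y{\left(766,J{\left(-1 \right)} \right)}\right) - 366483 = \left(3362444 - \left(1 + 2 \cdot 766 + 2 \left(-1\right)\right)\right) - 366483 = \left(3362444 - \left(1 + 1532 - 2\right)\right) - 366483 = \left(3362444 - 1531\right) - 366483 = 3360913 - 366483 = 2994430$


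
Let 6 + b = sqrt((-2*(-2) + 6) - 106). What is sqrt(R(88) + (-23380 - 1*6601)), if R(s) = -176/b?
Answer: sqrt((89855 - 59962*I*sqrt(6))/(-3 + 2*I*sqrt(6))) ≈ 0.0377 + 173.13*I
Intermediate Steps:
b = -6 + 4*I*sqrt(6) (b = -6 + sqrt((-2*(-2) + 6) - 106) = -6 + sqrt((4 + 6) - 106) = -6 + sqrt(10 - 106) = -6 + sqrt(-96) = -6 + 4*I*sqrt(6) ≈ -6.0 + 9.798*I)
R(s) = -176/(-6 + 4*I*sqrt(6))
sqrt(R(88) + (-23380 - 1*6601)) = sqrt((8 + 16*I*sqrt(6)/3) + (-23380 - 1*6601)) = sqrt((8 + 16*I*sqrt(6)/3) + (-23380 - 6601)) = sqrt((8 + 16*I*sqrt(6)/3) - 29981) = sqrt(-29973 + 16*I*sqrt(6)/3)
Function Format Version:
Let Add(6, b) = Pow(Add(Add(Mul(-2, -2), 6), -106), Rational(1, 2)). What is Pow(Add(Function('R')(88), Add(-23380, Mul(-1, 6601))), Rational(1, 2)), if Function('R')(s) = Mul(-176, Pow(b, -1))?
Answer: Pow(Mul(Pow(Add(-3, Mul(2, I, Pow(6, Rational(1, 2)))), -1), Add(89855, Mul(-59962, I, Pow(6, Rational(1, 2))))), Rational(1, 2)) ≈ Add(0.0377, Mul(173.13, I))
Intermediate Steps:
b = Add(-6, Mul(4, I, Pow(6, Rational(1, 2)))) (b = Add(-6, Pow(Add(Add(Mul(-2, -2), 6), -106), Rational(1, 2))) = Add(-6, Pow(Add(Add(4, 6), -106), Rational(1, 2))) = Add(-6, Pow(Add(10, -106), Rational(1, 2))) = Add(-6, Pow(-96, Rational(1, 2))) = Add(-6, Mul(4, I, Pow(6, Rational(1, 2)))) ≈ Add(-6.0000, Mul(9.7980, I)))
Function('R')(s) = Mul(-176, Pow(Add(-6, Mul(4, I, Pow(6, Rational(1, 2)))), -1))
Pow(Add(Function('R')(88), Add(-23380, Mul(-1, 6601))), Rational(1, 2)) = Pow(Add(Add(8, Mul(Rational(16, 3), I, Pow(6, Rational(1, 2)))), Add(-23380, Mul(-1, 6601))), Rational(1, 2)) = Pow(Add(Add(8, Mul(Rational(16, 3), I, Pow(6, Rational(1, 2)))), Add(-23380, -6601)), Rational(1, 2)) = Pow(Add(Add(8, Mul(Rational(16, 3), I, Pow(6, Rational(1, 2)))), -29981), Rational(1, 2)) = Pow(Add(-29973, Mul(Rational(16, 3), I, Pow(6, Rational(1, 2)))), Rational(1, 2))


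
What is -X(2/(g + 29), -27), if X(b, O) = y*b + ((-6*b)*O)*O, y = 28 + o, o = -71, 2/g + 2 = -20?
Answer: 48587/159 ≈ 305.58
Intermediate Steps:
g = -1/11 (g = 2/(-2 - 20) = 2/(-22) = 2*(-1/22) = -1/11 ≈ -0.090909)
y = -43 (y = 28 - 71 = -43)
X(b, O) = -43*b - 6*b*O² (X(b, O) = -43*b + ((-6*b)*O)*O = -43*b + (-6*O*b)*O = -43*b - 6*b*O²)
-X(2/(g + 29), -27) = -(-1)*2/(-1/11 + 29)*(43 + 6*(-27)²) = -(-1)*2/(318/11)*(43 + 6*729) = -(-1)*(11/318)*2*(43 + 4374) = -(-1)*11*4417/159 = -1*(-48587/159) = 48587/159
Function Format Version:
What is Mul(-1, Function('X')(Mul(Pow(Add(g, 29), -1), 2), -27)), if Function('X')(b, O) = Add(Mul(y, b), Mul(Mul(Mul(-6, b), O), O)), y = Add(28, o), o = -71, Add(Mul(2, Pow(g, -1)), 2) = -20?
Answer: Rational(48587, 159) ≈ 305.58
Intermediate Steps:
g = Rational(-1, 11) (g = Mul(2, Pow(Add(-2, -20), -1)) = Mul(2, Pow(-22, -1)) = Mul(2, Rational(-1, 22)) = Rational(-1, 11) ≈ -0.090909)
y = -43 (y = Add(28, -71) = -43)
Function('X')(b, O) = Add(Mul(-43, b), Mul(-6, b, Pow(O, 2))) (Function('X')(b, O) = Add(Mul(-43, b), Mul(Mul(Mul(-6, b), O), O)) = Add(Mul(-43, b), Mul(Mul(-6, O, b), O)) = Add(Mul(-43, b), Mul(-6, b, Pow(O, 2))))
Mul(-1, Function('X')(Mul(Pow(Add(g, 29), -1), 2), -27)) = Mul(-1, Mul(-1, Mul(Pow(Add(Rational(-1, 11), 29), -1), 2), Add(43, Mul(6, Pow(-27, 2))))) = Mul(-1, Mul(-1, Mul(Pow(Rational(318, 11), -1), 2), Add(43, Mul(6, 729)))) = Mul(-1, Mul(-1, Mul(Rational(11, 318), 2), Add(43, 4374))) = Mul(-1, Mul(-1, Rational(11, 159), 4417)) = Mul(-1, Rational(-48587, 159)) = Rational(48587, 159)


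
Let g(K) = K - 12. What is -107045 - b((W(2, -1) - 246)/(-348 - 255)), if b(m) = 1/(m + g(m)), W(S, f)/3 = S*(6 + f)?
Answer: -80925953/756 ≈ -1.0704e+5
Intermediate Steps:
g(K) = -12 + K
W(S, f) = 3*S*(6 + f) (W(S, f) = 3*(S*(6 + f)) = 3*S*(6 + f))
b(m) = 1/(-12 + 2*m) (b(m) = 1/(m + (-12 + m)) = 1/(-12 + 2*m))
-107045 - b((W(2, -1) - 246)/(-348 - 255)) = -107045 - 1/(2*(-6 + (3*2*(6 - 1) - 246)/(-348 - 255))) = -107045 - 1/(2*(-6 + (3*2*5 - 246)/(-603))) = -107045 - 1/(2*(-6 + (30 - 246)*(-1/603))) = -107045 - 1/(2*(-6 - 216*(-1/603))) = -107045 - 1/(2*(-6 + 24/67)) = -107045 - 1/(2*(-378/67)) = -107045 - (-67)/(2*378) = -107045 - 1*(-67/756) = -107045 + 67/756 = -80925953/756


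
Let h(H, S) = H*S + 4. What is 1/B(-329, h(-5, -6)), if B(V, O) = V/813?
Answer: -813/329 ≈ -2.4711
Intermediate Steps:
h(H, S) = 4 + H*S
B(V, O) = V/813 (B(V, O) = V*(1/813) = V/813)
1/B(-329, h(-5, -6)) = 1/((1/813)*(-329)) = 1/(-329/813) = -813/329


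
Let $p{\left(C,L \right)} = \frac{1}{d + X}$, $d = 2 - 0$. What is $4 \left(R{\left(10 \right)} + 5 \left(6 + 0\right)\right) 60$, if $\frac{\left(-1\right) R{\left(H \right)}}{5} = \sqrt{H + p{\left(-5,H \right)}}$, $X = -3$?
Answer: $3600$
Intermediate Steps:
$d = 2$ ($d = 2 + 0 = 2$)
$p{\left(C,L \right)} = -1$ ($p{\left(C,L \right)} = \frac{1}{2 - 3} = \frac{1}{-1} = -1$)
$R{\left(H \right)} = - 5 \sqrt{-1 + H}$ ($R{\left(H \right)} = - 5 \sqrt{H - 1} = - 5 \sqrt{-1 + H}$)
$4 \left(R{\left(10 \right)} + 5 \left(6 + 0\right)\right) 60 = 4 \left(- 5 \sqrt{-1 + 10} + 5 \left(6 + 0\right)\right) 60 = 4 \left(- 5 \sqrt{9} + 5 \cdot 6\right) 60 = 4 \left(\left(-5\right) 3 + 30\right) 60 = 4 \left(-15 + 30\right) 60 = 4 \cdot 15 \cdot 60 = 4 \cdot 900 = 3600$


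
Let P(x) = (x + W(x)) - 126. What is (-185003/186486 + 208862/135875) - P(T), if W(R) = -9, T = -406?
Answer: 13722095376557/25338785250 ≈ 541.54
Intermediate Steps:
P(x) = -135 + x (P(x) = (x - 9) - 126 = (-9 + x) - 126 = -135 + x)
(-185003/186486 + 208862/135875) - P(T) = (-185003/186486 + 208862/135875) - (-135 - 406) = (-185003*1/186486 + 208862*(1/135875)) - 1*(-541) = (-185003/186486 + 208862/135875) + 541 = 13812556307/25338785250 + 541 = 13722095376557/25338785250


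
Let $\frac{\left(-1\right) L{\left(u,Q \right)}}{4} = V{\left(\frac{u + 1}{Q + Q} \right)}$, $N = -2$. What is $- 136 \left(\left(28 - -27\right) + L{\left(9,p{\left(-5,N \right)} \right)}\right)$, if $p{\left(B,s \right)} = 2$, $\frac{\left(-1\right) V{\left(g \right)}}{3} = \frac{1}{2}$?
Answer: $-8296$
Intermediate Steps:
$V{\left(g \right)} = - \frac{3}{2}$
$L{\left(u,Q \right)} = 6$ ($L{\left(u,Q \right)} = \left(-4\right) \left(- \frac{3}{2}\right) = 6$)
$- 136 \left(\left(28 - -27\right) + L{\left(9,p{\left(-5,N \right)} \right)}\right) = - 136 \left(\left(28 - -27\right) + 6\right) = - 136 \left(\left(28 + 27\right) + 6\right) = - 136 \left(55 + 6\right) = \left(-136\right) 61 = -8296$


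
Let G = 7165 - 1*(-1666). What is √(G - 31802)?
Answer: I*√22971 ≈ 151.56*I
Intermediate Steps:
G = 8831 (G = 7165 + 1666 = 8831)
√(G - 31802) = √(8831 - 31802) = √(-22971) = I*√22971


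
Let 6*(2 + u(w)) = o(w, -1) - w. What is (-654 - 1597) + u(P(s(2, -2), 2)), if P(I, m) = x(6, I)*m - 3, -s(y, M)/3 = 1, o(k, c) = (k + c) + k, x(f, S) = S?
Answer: -6764/3 ≈ -2254.7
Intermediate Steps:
o(k, c) = c + 2*k (o(k, c) = (c + k) + k = c + 2*k)
s(y, M) = -3 (s(y, M) = -3*1 = -3)
P(I, m) = -3 + I*m (P(I, m) = I*m - 3 = -3 + I*m)
u(w) = -13/6 + w/6 (u(w) = -2 + ((-1 + 2*w) - w)/6 = -2 + (-1 + w)/6 = -2 + (-1/6 + w/6) = -13/6 + w/6)
(-654 - 1597) + u(P(s(2, -2), 2)) = (-654 - 1597) + (-13/6 + (-3 - 3*2)/6) = -2251 + (-13/6 + (-3 - 6)/6) = -2251 + (-13/6 + (1/6)*(-9)) = -2251 + (-13/6 - 3/2) = -2251 - 11/3 = -6764/3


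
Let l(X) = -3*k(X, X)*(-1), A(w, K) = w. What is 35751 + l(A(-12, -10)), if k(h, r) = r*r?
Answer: 36183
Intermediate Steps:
k(h, r) = r²
l(X) = 3*X² (l(X) = -3*X²*(-1) = 3*X²)
35751 + l(A(-12, -10)) = 35751 + 3*(-12)² = 35751 + 3*144 = 35751 + 432 = 36183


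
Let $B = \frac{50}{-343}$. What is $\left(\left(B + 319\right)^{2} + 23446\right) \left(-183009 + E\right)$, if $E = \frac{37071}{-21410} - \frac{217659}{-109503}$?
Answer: $- \frac{2105171504482143942452933}{91941094650090} \approx -2.2897 \cdot 10^{10}$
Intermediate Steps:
$B = - \frac{50}{343}$ ($B = 50 \left(- \frac{1}{343}\right) = - \frac{50}{343} \approx -0.14577$)
$E = \frac{200231159}{781486410}$ ($E = 37071 \left(- \frac{1}{21410}\right) - - \frac{72553}{36501} = - \frac{37071}{21410} + \frac{72553}{36501} = \frac{200231159}{781486410} \approx 0.25622$)
$\left(\left(B + 319\right)^{2} + 23446\right) \left(-183009 + E\right) = \left(\left(- \frac{50}{343} + 319\right)^{2} + 23446\right) \left(-183009 + \frac{200231159}{781486410}\right) = \left(\left(\frac{109367}{343}\right)^{2} + 23446\right) \left(- \frac{143018846176531}{781486410}\right) = \left(\frac{11961140689}{117649} + 23446\right) \left(- \frac{143018846176531}{781486410}\right) = \frac{14719539143}{117649} \left(- \frac{143018846176531}{781486410}\right) = - \frac{2105171504482143942452933}{91941094650090}$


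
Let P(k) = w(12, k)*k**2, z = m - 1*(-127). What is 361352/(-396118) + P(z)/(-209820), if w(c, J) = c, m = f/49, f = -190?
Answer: -14793817834111/8314810937615 ≈ -1.7792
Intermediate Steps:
m = -190/49 ≈ -3.8776
z = 6033/49 (z = -190/49 - 1*(-127) = -190/49 + 127 = 6033/49 ≈ 123.12)
P(k) = 12*k**2
361352/(-396118) + P(z)/(-209820) = 361352/(-396118) + (12*(6033/49)**2)/(-209820) = 361352*(-1/396118) + (12*(36397089/2401))*(-1/209820) = -180676/198059 + (436765068/2401)*(-1/209820) = -180676/198059 - 36397089/41981485 = -14793817834111/8314810937615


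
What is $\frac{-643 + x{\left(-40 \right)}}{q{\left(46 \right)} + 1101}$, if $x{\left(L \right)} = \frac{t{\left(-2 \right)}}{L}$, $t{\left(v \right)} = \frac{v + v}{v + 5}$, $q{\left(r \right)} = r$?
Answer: $- \frac{19289}{34410} \approx -0.56056$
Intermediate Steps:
$t{\left(v \right)} = \frac{2 v}{5 + v}$
$x{\left(L \right)} = - \frac{4}{3 L}$ ($x{\left(L \right)} = \frac{2 \left(-2\right) \frac{1}{5 - 2}}{L} = \frac{2 \left(-2\right) \frac{1}{3}}{L} = - \frac{4}{3 L}$)
$\frac{-643 + x{\left(-40 \right)}}{q{\left(46 \right)} + 1101} = \frac{-643 - \frac{4}{3 \left(-40\right)}}{46 + 1101} = \frac{-643 - - \frac{1}{30}}{1147} = \left(-643 + \frac{1}{30}\right) \frac{1}{1147} = \left(- \frac{19289}{30}\right) \frac{1}{1147} = - \frac{19289}{34410}$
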